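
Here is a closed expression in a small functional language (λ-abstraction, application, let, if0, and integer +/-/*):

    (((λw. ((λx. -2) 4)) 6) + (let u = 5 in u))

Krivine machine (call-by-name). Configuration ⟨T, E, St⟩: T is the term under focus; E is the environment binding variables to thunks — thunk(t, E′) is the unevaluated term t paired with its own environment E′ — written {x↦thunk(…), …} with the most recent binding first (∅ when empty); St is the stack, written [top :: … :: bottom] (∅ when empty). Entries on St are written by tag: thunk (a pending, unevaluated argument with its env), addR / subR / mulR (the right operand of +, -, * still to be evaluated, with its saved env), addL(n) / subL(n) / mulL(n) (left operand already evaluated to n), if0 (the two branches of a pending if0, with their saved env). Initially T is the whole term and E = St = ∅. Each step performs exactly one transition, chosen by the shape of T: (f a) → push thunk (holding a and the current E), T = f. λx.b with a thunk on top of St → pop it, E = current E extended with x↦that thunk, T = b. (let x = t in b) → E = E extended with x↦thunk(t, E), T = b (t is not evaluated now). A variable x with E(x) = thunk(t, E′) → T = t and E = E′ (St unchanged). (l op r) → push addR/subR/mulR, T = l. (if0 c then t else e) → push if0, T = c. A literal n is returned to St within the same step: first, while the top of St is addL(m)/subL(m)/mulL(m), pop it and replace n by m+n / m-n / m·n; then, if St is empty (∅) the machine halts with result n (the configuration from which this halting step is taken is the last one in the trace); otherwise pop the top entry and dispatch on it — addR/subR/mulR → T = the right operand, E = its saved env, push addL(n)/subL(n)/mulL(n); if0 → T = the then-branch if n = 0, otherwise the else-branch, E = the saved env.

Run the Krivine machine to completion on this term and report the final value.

Answer: 3

Execution trace:
0. ⟨T=(((λw. ((λx. -2) 4)) 6) + (let u = 5 in u)); E=∅; St=∅⟩
1. ⟨T=((λw. ((λx. -2) 4)) 6); E=∅; St=[addR]⟩
2. ⟨T=(λw. ((λx. -2) 4)); E=∅; St=[thunk :: addR]⟩
3. ⟨T=((λx. -2) 4); E={w↦thunk(6, ∅)}; St=[addR]⟩
4. ⟨T=(λx. -2); E={w↦thunk(6, ∅)}; St=[thunk :: addR]⟩
5. ⟨T=-2; E={x↦thunk(4, {w↦thunk(6, ∅)}), w↦thunk(6, ∅)}; St=[addR]⟩
6. ⟨T=(let u = 5 in u); E=∅; St=[addL(-2)]⟩
7. ⟨T=u; E={u↦thunk(5, ∅)}; St=[addL(-2)]⟩
8. ⟨T=5; E=∅; St=[addL(-2)]⟩
→ final value 3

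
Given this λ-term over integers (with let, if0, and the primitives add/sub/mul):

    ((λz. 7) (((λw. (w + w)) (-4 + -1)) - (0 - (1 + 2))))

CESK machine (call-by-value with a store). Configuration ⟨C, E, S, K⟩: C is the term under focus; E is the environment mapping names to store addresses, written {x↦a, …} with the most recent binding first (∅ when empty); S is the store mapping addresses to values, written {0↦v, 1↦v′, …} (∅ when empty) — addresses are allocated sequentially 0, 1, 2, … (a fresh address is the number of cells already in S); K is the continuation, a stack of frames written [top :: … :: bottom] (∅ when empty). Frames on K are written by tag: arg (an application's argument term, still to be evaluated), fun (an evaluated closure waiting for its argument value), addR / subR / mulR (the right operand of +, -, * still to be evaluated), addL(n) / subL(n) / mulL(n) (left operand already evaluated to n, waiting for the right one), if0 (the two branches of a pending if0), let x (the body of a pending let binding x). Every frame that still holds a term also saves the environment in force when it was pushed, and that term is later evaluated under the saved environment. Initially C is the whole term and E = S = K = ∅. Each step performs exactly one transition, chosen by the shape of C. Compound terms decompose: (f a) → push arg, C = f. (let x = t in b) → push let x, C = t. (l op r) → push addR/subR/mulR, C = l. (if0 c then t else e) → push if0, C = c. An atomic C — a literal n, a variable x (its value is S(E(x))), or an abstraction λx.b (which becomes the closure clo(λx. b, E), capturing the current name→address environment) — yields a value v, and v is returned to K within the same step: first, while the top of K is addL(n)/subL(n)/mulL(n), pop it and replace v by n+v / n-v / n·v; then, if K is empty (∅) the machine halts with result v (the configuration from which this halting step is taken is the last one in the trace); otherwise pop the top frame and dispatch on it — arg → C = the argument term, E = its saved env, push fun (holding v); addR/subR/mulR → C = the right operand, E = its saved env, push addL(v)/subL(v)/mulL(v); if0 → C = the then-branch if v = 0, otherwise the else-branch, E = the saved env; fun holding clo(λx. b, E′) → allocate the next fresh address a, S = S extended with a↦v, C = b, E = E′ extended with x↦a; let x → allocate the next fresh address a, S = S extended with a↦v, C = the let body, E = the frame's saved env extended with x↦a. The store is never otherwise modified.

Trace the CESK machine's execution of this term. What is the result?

Answer: 7

Derivation:
0. ⟨C=((λz. 7) (((λw. (w + w)) (-4 + -1)) - (0 - (1 + 2)))); E=∅; S=∅; K=∅⟩
1. ⟨C=(λz. 7); E=∅; S=∅; K=[arg]⟩
2. ⟨C=(((λw. (w + w)) (-4 + -1)) - (0 - (1 + 2))); E=∅; S=∅; K=[fun]⟩
3. ⟨C=((λw. (w + w)) (-4 + -1)); E=∅; S=∅; K=[subR :: fun]⟩
4. ⟨C=(λw. (w + w)); E=∅; S=∅; K=[arg :: subR :: fun]⟩
5. ⟨C=(-4 + -1); E=∅; S=∅; K=[fun :: subR :: fun]⟩
6. ⟨C=-4; E=∅; S=∅; K=[addR :: fun :: subR :: fun]⟩
7. ⟨C=-1; E=∅; S=∅; K=[addL(-4) :: fun :: subR :: fun]⟩
8. ⟨C=(w + w); E={w↦0}; S={0↦-5}; K=[subR :: fun]⟩
9. ⟨C=w; E={w↦0}; S={0↦-5}; K=[addR :: subR :: fun]⟩
10. ⟨C=w; E={w↦0}; S={0↦-5}; K=[addL(-5) :: subR :: fun]⟩
11. ⟨C=(0 - (1 + 2)); E=∅; S={0↦-5}; K=[subL(-10) :: fun]⟩
12. ⟨C=0; E=∅; S={0↦-5}; K=[subR :: subL(-10) :: fun]⟩
13. ⟨C=(1 + 2); E=∅; S={0↦-5}; K=[subL(0) :: subL(-10) :: fun]⟩
14. ⟨C=1; E=∅; S={0↦-5}; K=[addR :: subL(0) :: subL(-10) :: fun]⟩
15. ⟨C=2; E=∅; S={0↦-5}; K=[addL(1) :: subL(0) :: subL(-10) :: fun]⟩
16. ⟨C=7; E={z↦1}; S={0↦-5, 1↦-7}; K=∅⟩
→ final value 7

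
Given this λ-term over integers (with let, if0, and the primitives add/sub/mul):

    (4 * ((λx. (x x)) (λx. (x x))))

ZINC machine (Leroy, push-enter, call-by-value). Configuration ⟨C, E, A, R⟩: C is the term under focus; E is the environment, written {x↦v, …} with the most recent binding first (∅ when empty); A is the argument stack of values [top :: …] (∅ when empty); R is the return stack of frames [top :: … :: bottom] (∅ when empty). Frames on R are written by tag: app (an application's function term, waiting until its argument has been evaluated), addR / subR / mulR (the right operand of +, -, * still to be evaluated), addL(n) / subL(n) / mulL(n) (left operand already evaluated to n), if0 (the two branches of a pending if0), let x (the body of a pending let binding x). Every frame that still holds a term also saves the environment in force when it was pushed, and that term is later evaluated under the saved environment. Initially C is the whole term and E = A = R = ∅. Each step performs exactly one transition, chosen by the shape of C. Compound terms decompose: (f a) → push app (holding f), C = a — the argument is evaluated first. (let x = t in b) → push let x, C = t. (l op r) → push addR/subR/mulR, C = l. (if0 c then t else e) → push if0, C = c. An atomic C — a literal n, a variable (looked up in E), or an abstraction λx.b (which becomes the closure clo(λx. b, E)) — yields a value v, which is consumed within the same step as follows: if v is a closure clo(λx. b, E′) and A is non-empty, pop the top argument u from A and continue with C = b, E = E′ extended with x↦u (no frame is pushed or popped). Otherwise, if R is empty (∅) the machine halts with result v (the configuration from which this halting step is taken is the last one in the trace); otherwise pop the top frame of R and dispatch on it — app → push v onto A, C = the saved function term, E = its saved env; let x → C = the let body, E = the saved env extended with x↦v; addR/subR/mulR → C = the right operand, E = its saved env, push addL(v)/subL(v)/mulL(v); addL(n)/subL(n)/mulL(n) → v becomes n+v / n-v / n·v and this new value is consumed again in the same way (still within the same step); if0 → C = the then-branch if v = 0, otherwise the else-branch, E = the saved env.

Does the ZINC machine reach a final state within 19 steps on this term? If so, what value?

step 0: [C=(4 * ((λx. (x x)) (λx. (x x)))) | E=∅ | A=∅ | R=∅]
step 1: [C=4 | E=∅ | A=∅ | R=[mulR]]
step 2: [C=((λx. (x x)) (λx. (x x))) | E=∅ | A=∅ | R=[mulL(4)]]
step 3: [C=(λx. (x x)) | E=∅ | A=∅ | R=[app :: mulL(4)]]
step 4: [C=(λx. (x x)) | E=∅ | A=[clo(λx. (x x), ∅)] | R=[mulL(4)]]
step 5: [C=(x x) | E={x↦clo(λx. (x x), ∅)} | A=∅ | R=[mulL(4)]]
step 6: [C=x | E={x↦clo(λx. (x x), ∅)} | A=∅ | R=[app :: mulL(4)]]
step 7: [C=x | E={x↦clo(λx. (x x), ∅)} | A=[clo(λx. (x x), ∅)] | R=[mulL(4)]]
… configuration repeats with period 3 (steps 5–7 recur indefinitely) …

Answer: DIVERGES (no final state within 19 steps)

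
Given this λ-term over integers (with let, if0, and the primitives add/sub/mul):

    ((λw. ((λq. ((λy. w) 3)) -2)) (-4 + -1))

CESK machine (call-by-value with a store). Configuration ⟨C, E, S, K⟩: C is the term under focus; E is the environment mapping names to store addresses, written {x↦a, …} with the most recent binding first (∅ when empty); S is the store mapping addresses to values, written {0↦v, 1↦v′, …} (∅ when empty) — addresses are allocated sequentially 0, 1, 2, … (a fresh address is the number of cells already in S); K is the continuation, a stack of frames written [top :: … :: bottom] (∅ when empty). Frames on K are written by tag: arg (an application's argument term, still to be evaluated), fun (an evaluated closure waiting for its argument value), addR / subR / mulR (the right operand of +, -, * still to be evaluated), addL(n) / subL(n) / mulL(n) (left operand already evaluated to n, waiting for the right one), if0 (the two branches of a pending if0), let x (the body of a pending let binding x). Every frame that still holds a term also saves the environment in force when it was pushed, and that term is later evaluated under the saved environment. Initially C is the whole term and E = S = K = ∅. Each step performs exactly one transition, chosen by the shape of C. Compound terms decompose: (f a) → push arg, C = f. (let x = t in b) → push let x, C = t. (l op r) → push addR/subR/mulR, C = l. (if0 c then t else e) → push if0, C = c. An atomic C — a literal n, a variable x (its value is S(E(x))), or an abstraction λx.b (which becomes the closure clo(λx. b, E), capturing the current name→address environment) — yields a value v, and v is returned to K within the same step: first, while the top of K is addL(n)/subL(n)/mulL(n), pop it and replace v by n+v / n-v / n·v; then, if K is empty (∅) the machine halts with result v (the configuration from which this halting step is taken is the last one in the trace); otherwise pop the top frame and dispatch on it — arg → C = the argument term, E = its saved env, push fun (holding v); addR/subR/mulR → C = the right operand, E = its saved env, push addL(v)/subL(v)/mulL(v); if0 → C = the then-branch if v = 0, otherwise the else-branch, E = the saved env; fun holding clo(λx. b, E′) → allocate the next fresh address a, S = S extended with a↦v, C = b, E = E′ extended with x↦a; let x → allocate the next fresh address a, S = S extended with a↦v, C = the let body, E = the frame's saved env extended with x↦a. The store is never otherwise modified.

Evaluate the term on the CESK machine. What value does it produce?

Answer: -5

Machine steps:
t=0: <C=((λw. ((λq. ((λy. w) 3)) -2)) (-4 + -1)), E=∅, S=∅, K=∅>
t=1: <C=(λw. ((λq. ((λy. w) 3)) -2)), E=∅, S=∅, K=[arg]>
t=2: <C=(-4 + -1), E=∅, S=∅, K=[fun]>
t=3: <C=-4, E=∅, S=∅, K=[addR :: fun]>
t=4: <C=-1, E=∅, S=∅, K=[addL(-4) :: fun]>
t=5: <C=((λq. ((λy. w) 3)) -2), E={w↦0}, S={0↦-5}, K=∅>
t=6: <C=(λq. ((λy. w) 3)), E={w↦0}, S={0↦-5}, K=[arg]>
t=7: <C=-2, E={w↦0}, S={0↦-5}, K=[fun]>
t=8: <C=((λy. w) 3), E={q↦1, w↦0}, S={0↦-5, 1↦-2}, K=∅>
t=9: <C=(λy. w), E={q↦1, w↦0}, S={0↦-5, 1↦-2}, K=[arg]>
t=10: <C=3, E={q↦1, w↦0}, S={0↦-5, 1↦-2}, K=[fun]>
t=11: <C=w, E={y↦2, q↦1, w↦0}, S={0↦-5, 1↦-2, 2↦3}, K=∅>
→ final value -5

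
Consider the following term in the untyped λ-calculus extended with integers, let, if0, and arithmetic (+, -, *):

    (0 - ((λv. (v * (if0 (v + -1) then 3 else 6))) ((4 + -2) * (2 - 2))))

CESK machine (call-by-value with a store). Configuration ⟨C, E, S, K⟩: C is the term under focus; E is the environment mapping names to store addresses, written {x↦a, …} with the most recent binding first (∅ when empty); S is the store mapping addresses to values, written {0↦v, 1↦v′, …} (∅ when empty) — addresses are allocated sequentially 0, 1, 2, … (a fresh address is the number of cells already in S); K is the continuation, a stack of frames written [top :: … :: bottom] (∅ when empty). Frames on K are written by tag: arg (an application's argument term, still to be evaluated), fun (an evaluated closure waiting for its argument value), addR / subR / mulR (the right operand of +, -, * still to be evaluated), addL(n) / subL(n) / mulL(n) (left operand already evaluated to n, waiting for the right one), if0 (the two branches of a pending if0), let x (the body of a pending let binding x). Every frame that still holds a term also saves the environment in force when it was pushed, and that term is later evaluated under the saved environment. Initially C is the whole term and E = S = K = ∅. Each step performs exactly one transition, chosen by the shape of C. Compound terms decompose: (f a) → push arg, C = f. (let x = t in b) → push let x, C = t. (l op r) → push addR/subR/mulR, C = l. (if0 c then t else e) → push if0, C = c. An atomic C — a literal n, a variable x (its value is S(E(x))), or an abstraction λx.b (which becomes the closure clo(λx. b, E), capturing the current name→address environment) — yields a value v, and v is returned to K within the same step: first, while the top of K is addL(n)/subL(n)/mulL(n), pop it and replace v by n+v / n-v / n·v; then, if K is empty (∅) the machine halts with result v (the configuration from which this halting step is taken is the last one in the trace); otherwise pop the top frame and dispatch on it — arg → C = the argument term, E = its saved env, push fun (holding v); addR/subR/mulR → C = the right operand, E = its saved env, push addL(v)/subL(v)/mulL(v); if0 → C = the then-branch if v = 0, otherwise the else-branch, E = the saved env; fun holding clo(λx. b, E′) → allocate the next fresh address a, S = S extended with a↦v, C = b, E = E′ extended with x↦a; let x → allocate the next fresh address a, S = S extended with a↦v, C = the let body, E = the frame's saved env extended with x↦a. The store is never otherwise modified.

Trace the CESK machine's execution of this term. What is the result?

0. <C=(0 - ((λv. (v * (if0 (v + -1) then 3 else 6))) ((4 + -2) * (2 - 2)))), E=∅, S=∅, K=∅>
1. <C=0, E=∅, S=∅, K=[subR]>
2. <C=((λv. (v * (if0 (v + -1) then 3 else 6))) ((4 + -2) * (2 - 2))), E=∅, S=∅, K=[subL(0)]>
3. <C=(λv. (v * (if0 (v + -1) then 3 else 6))), E=∅, S=∅, K=[arg :: subL(0)]>
4. <C=((4 + -2) * (2 - 2)), E=∅, S=∅, K=[fun :: subL(0)]>
5. <C=(4 + -2), E=∅, S=∅, K=[mulR :: fun :: subL(0)]>
6. <C=4, E=∅, S=∅, K=[addR :: mulR :: fun :: subL(0)]>
7. <C=-2, E=∅, S=∅, K=[addL(4) :: mulR :: fun :: subL(0)]>
8. <C=(2 - 2), E=∅, S=∅, K=[mulL(2) :: fun :: subL(0)]>
9. <C=2, E=∅, S=∅, K=[subR :: mulL(2) :: fun :: subL(0)]>
10. <C=2, E=∅, S=∅, K=[subL(2) :: mulL(2) :: fun :: subL(0)]>
11. <C=(v * (if0 (v + -1) then 3 else 6)), E={v↦0}, S={0↦0}, K=[subL(0)]>
12. <C=v, E={v↦0}, S={0↦0}, K=[mulR :: subL(0)]>
13. <C=(if0 (v + -1) then 3 else 6), E={v↦0}, S={0↦0}, K=[mulL(0) :: subL(0)]>
14. <C=(v + -1), E={v↦0}, S={0↦0}, K=[if0 :: mulL(0) :: subL(0)]>
15. <C=v, E={v↦0}, S={0↦0}, K=[addR :: if0 :: mulL(0) :: subL(0)]>
16. <C=-1, E={v↦0}, S={0↦0}, K=[addL(0) :: if0 :: mulL(0) :: subL(0)]>
17. <C=6, E={v↦0}, S={0↦0}, K=[mulL(0) :: subL(0)]>
→ final value 0

Answer: 0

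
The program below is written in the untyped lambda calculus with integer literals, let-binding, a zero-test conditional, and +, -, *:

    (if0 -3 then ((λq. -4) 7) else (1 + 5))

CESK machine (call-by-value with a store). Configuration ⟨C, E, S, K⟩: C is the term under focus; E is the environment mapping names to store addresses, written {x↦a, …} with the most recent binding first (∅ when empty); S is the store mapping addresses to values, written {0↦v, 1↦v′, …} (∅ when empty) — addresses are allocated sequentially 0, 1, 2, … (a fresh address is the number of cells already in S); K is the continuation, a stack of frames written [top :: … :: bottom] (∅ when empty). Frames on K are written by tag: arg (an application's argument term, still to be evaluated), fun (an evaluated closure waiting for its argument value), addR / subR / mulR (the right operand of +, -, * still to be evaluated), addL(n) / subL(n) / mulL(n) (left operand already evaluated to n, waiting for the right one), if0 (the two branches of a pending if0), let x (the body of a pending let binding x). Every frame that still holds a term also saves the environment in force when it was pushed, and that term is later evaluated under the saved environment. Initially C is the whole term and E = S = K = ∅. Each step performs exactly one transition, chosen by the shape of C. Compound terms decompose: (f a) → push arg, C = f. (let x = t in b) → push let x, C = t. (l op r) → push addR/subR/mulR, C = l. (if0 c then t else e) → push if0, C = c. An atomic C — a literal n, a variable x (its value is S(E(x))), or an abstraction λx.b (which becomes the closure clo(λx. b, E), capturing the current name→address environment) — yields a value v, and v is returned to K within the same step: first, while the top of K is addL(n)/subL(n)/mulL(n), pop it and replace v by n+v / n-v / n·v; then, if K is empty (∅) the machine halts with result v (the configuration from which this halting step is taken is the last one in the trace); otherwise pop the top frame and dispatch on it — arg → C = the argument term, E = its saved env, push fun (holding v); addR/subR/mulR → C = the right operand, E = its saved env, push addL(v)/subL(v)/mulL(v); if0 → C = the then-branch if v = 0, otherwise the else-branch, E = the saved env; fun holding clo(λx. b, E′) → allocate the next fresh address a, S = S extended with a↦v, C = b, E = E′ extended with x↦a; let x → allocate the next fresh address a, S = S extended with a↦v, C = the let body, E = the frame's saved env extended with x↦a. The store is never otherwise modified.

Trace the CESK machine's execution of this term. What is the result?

Answer: 6

Derivation:
0. ⟨C=(if0 -3 then ((λq. -4) 7) else (1 + 5)); E=∅; S=∅; K=∅⟩
1. ⟨C=-3; E=∅; S=∅; K=[if0]⟩
2. ⟨C=(1 + 5); E=∅; S=∅; K=∅⟩
3. ⟨C=1; E=∅; S=∅; K=[addR]⟩
4. ⟨C=5; E=∅; S=∅; K=[addL(1)]⟩
→ final value 6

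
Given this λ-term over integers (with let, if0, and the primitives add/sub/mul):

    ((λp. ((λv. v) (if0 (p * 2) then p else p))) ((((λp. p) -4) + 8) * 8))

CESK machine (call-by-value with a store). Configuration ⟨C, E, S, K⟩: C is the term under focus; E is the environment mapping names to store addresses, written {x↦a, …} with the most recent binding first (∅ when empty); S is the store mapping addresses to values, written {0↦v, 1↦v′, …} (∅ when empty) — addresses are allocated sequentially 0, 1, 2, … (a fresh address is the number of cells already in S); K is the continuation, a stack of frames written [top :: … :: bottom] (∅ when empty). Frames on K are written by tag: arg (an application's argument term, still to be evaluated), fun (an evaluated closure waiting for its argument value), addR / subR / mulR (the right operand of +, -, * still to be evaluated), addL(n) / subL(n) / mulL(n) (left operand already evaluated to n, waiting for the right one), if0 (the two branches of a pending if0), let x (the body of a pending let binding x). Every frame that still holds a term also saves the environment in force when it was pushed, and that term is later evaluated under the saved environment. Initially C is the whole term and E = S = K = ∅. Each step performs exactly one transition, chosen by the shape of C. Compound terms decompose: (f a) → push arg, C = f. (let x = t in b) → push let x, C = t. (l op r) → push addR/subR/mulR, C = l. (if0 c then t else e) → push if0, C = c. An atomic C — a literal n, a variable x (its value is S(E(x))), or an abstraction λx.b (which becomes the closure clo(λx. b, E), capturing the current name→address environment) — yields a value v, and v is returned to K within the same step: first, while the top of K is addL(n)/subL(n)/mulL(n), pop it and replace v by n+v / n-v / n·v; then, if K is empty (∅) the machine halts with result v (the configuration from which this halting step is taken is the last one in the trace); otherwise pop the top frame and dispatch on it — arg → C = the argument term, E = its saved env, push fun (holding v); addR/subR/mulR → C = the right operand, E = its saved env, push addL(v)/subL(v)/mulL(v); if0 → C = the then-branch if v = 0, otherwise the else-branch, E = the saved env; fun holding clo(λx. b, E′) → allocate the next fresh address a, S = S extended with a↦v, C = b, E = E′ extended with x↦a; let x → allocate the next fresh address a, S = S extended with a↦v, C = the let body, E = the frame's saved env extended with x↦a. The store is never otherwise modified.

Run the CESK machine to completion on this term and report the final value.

t=0: <C=((λp. ((λv. v) (if0 (p * 2) then p else p))) ((((λp. p) -4) + 8) * 8)), E=∅, S=∅, K=∅>
t=1: <C=(λp. ((λv. v) (if0 (p * 2) then p else p))), E=∅, S=∅, K=[arg]>
t=2: <C=((((λp. p) -4) + 8) * 8), E=∅, S=∅, K=[fun]>
t=3: <C=(((λp. p) -4) + 8), E=∅, S=∅, K=[mulR :: fun]>
t=4: <C=((λp. p) -4), E=∅, S=∅, K=[addR :: mulR :: fun]>
t=5: <C=(λp. p), E=∅, S=∅, K=[arg :: addR :: mulR :: fun]>
t=6: <C=-4, E=∅, S=∅, K=[fun :: addR :: mulR :: fun]>
t=7: <C=p, E={p↦0}, S={0↦-4}, K=[addR :: mulR :: fun]>
t=8: <C=8, E=∅, S={0↦-4}, K=[addL(-4) :: mulR :: fun]>
t=9: <C=8, E=∅, S={0↦-4}, K=[mulL(4) :: fun]>
t=10: <C=((λv. v) (if0 (p * 2) then p else p)), E={p↦1}, S={0↦-4, 1↦32}, K=∅>
t=11: <C=(λv. v), E={p↦1}, S={0↦-4, 1↦32}, K=[arg]>
t=12: <C=(if0 (p * 2) then p else p), E={p↦1}, S={0↦-4, 1↦32}, K=[fun]>
t=13: <C=(p * 2), E={p↦1}, S={0↦-4, 1↦32}, K=[if0 :: fun]>
t=14: <C=p, E={p↦1}, S={0↦-4, 1↦32}, K=[mulR :: if0 :: fun]>
t=15: <C=2, E={p↦1}, S={0↦-4, 1↦32}, K=[mulL(32) :: if0 :: fun]>
t=16: <C=p, E={p↦1}, S={0↦-4, 1↦32}, K=[fun]>
t=17: <C=v, E={v↦2, p↦1}, S={0↦-4, 1↦32, 2↦32}, K=∅>
→ final value 32

Answer: 32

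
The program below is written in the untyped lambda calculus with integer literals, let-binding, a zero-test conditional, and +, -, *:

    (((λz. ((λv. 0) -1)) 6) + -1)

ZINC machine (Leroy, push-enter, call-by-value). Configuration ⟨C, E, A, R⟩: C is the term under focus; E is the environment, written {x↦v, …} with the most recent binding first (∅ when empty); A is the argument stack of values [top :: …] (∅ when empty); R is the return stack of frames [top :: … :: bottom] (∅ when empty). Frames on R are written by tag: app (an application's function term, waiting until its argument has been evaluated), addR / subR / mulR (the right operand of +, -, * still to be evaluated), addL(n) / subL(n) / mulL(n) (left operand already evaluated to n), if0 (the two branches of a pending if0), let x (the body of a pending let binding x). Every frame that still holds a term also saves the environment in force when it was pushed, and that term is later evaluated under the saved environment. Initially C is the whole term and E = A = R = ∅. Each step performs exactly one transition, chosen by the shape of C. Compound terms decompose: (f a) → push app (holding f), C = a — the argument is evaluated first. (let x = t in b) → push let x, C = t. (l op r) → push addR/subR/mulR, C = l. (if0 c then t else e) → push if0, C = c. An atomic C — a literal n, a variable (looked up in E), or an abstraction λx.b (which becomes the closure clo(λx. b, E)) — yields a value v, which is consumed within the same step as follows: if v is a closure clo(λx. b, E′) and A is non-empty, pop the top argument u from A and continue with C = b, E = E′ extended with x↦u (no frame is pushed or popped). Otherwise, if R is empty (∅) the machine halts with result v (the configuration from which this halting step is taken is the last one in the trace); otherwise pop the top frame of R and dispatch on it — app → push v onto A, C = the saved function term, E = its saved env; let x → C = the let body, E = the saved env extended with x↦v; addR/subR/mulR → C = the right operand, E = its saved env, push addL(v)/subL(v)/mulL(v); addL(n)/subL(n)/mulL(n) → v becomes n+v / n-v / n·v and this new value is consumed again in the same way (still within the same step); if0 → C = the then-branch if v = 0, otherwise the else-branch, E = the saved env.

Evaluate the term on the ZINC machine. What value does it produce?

Answer: -1

Machine steps:
step 0: [C=(((λz. ((λv. 0) -1)) 6) + -1) | E=∅ | A=∅ | R=∅]
step 1: [C=((λz. ((λv. 0) -1)) 6) | E=∅ | A=∅ | R=[addR]]
step 2: [C=6 | E=∅ | A=∅ | R=[app :: addR]]
step 3: [C=(λz. ((λv. 0) -1)) | E=∅ | A=[6] | R=[addR]]
step 4: [C=((λv. 0) -1) | E={z↦6} | A=∅ | R=[addR]]
step 5: [C=-1 | E={z↦6} | A=∅ | R=[app :: addR]]
step 6: [C=(λv. 0) | E={z↦6} | A=[-1] | R=[addR]]
step 7: [C=0 | E={v↦-1, z↦6} | A=∅ | R=[addR]]
step 8: [C=-1 | E=∅ | A=∅ | R=[addL(0)]]
→ final value -1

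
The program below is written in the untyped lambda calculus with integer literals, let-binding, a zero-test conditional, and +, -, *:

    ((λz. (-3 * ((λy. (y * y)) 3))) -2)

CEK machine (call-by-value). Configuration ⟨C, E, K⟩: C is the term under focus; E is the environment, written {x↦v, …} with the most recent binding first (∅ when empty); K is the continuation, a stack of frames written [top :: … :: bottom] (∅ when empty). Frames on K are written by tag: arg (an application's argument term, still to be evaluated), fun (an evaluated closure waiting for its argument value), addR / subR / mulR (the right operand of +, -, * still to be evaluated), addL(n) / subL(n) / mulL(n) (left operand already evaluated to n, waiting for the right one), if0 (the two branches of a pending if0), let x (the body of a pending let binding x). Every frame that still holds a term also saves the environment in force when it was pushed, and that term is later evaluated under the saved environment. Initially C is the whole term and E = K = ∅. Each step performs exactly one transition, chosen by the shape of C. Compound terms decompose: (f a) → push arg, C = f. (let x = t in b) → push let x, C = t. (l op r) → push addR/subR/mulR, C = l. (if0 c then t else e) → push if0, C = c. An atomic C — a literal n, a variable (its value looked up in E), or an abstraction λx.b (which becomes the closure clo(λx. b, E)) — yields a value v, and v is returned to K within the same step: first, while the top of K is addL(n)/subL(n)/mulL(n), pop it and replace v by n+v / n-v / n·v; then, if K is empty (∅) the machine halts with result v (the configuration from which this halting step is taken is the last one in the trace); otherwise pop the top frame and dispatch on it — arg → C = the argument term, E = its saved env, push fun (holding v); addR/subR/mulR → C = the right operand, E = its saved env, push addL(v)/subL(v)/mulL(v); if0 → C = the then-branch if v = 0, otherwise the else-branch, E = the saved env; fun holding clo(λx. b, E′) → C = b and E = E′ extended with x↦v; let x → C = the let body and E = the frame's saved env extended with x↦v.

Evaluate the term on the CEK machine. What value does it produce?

0. <C=((λz. (-3 * ((λy. (y * y)) 3))) -2), E=∅, K=∅>
1. <C=(λz. (-3 * ((λy. (y * y)) 3))), E=∅, K=[arg]>
2. <C=-2, E=∅, K=[fun]>
3. <C=(-3 * ((λy. (y * y)) 3)), E={z↦-2}, K=∅>
4. <C=-3, E={z↦-2}, K=[mulR]>
5. <C=((λy. (y * y)) 3), E={z↦-2}, K=[mulL(-3)]>
6. <C=(λy. (y * y)), E={z↦-2}, K=[arg :: mulL(-3)]>
7. <C=3, E={z↦-2}, K=[fun :: mulL(-3)]>
8. <C=(y * y), E={y↦3, z↦-2}, K=[mulL(-3)]>
9. <C=y, E={y↦3, z↦-2}, K=[mulR :: mulL(-3)]>
10. <C=y, E={y↦3, z↦-2}, K=[mulL(3) :: mulL(-3)]>
→ final value -27

Answer: -27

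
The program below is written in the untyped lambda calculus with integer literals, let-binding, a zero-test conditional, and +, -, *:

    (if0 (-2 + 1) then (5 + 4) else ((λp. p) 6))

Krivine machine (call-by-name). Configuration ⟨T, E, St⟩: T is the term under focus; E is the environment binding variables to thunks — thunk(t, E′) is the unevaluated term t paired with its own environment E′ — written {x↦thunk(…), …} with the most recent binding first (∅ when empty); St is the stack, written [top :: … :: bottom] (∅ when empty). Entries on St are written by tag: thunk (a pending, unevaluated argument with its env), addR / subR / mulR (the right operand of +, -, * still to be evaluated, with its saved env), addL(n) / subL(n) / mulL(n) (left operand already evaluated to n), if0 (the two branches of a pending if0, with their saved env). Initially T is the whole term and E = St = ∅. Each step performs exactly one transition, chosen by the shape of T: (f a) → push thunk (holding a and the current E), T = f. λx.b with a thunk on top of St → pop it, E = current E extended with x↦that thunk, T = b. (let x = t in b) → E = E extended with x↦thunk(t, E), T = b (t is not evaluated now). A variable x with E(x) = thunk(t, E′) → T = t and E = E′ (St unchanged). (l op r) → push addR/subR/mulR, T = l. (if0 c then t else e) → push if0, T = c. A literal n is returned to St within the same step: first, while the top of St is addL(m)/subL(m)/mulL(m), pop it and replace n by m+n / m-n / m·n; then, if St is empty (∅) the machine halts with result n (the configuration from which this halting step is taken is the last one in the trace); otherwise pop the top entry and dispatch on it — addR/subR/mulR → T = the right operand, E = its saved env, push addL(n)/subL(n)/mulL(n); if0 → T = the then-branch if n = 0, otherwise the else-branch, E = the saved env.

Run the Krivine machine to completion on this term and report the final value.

Answer: 6

Execution trace:
t=0: ⟨T=(if0 (-2 + 1) then (5 + 4) else ((λp. p) 6)); E=∅; St=∅⟩
t=1: ⟨T=(-2 + 1); E=∅; St=[if0]⟩
t=2: ⟨T=-2; E=∅; St=[addR :: if0]⟩
t=3: ⟨T=1; E=∅; St=[addL(-2) :: if0]⟩
t=4: ⟨T=((λp. p) 6); E=∅; St=∅⟩
t=5: ⟨T=(λp. p); E=∅; St=[thunk]⟩
t=6: ⟨T=p; E={p↦thunk(6, ∅)}; St=∅⟩
t=7: ⟨T=6; E=∅; St=∅⟩
→ final value 6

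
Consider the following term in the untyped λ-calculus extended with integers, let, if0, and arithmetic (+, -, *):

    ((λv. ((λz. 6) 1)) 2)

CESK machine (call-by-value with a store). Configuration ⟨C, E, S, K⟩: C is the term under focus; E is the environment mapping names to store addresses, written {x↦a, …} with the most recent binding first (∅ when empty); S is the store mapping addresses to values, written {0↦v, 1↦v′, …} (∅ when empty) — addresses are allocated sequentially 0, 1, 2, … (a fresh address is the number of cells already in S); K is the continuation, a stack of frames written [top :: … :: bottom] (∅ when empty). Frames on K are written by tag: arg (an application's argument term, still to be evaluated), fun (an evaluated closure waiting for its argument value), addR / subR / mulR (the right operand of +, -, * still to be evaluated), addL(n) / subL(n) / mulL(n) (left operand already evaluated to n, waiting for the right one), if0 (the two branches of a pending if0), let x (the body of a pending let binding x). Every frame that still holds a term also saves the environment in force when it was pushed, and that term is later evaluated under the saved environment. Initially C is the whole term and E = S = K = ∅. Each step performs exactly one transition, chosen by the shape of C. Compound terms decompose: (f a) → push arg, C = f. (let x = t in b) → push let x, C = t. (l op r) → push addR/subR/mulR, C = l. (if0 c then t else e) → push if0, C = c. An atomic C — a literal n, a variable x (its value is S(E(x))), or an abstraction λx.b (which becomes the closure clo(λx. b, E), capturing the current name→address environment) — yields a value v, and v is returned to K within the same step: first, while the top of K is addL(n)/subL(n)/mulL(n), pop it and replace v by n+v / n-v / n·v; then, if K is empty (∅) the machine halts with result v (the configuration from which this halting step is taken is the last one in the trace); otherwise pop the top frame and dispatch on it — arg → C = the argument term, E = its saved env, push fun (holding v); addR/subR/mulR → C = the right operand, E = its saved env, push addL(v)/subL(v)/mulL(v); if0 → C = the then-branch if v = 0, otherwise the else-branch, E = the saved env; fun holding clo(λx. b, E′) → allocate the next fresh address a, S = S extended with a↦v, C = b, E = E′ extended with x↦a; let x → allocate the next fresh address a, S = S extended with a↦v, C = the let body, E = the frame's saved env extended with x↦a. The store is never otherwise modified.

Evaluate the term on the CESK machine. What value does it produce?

Answer: 6

Machine steps:
[0] [C=((λv. ((λz. 6) 1)) 2) | E=∅ | S=∅ | K=∅]
[1] [C=(λv. ((λz. 6) 1)) | E=∅ | S=∅ | K=[arg]]
[2] [C=2 | E=∅ | S=∅ | K=[fun]]
[3] [C=((λz. 6) 1) | E={v↦0} | S={0↦2} | K=∅]
[4] [C=(λz. 6) | E={v↦0} | S={0↦2} | K=[arg]]
[5] [C=1 | E={v↦0} | S={0↦2} | K=[fun]]
[6] [C=6 | E={z↦1, v↦0} | S={0↦2, 1↦1} | K=∅]
→ final value 6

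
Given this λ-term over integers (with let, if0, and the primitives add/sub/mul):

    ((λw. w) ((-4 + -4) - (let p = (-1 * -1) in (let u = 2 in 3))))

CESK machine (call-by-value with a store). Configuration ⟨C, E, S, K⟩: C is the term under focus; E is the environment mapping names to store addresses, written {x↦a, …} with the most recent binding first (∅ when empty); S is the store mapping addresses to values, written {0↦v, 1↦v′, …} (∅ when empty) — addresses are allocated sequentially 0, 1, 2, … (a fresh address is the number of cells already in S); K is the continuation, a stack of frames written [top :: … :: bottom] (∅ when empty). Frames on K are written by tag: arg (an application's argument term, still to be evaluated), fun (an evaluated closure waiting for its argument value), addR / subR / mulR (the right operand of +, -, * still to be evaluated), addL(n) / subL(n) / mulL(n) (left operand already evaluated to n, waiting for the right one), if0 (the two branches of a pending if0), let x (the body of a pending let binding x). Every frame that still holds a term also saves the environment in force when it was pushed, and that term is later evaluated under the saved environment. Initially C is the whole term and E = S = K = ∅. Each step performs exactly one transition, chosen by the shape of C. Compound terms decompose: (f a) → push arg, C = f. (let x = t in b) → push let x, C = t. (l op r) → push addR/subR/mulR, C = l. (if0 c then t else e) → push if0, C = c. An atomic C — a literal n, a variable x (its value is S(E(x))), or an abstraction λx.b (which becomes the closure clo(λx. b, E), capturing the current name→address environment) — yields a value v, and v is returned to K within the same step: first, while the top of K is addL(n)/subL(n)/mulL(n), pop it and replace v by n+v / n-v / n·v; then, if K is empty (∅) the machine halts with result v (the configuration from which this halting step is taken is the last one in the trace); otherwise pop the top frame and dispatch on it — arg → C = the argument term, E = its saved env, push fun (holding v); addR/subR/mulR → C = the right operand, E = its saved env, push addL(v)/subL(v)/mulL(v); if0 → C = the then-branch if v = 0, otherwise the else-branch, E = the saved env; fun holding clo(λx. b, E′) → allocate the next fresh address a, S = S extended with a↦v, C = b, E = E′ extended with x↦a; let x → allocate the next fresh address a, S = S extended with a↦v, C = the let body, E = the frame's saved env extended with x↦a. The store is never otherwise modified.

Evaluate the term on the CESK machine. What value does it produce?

[0] ⟨C=((λw. w) ((-4 + -4) - (let p = (-1 * -1) in (let u = 2 in 3)))); E=∅; S=∅; K=∅⟩
[1] ⟨C=(λw. w); E=∅; S=∅; K=[arg]⟩
[2] ⟨C=((-4 + -4) - (let p = (-1 * -1) in (let u = 2 in 3))); E=∅; S=∅; K=[fun]⟩
[3] ⟨C=(-4 + -4); E=∅; S=∅; K=[subR :: fun]⟩
[4] ⟨C=-4; E=∅; S=∅; K=[addR :: subR :: fun]⟩
[5] ⟨C=-4; E=∅; S=∅; K=[addL(-4) :: subR :: fun]⟩
[6] ⟨C=(let p = (-1 * -1) in (let u = 2 in 3)); E=∅; S=∅; K=[subL(-8) :: fun]⟩
[7] ⟨C=(-1 * -1); E=∅; S=∅; K=[let p :: subL(-8) :: fun]⟩
[8] ⟨C=-1; E=∅; S=∅; K=[mulR :: let p :: subL(-8) :: fun]⟩
[9] ⟨C=-1; E=∅; S=∅; K=[mulL(-1) :: let p :: subL(-8) :: fun]⟩
[10] ⟨C=(let u = 2 in 3); E={p↦0}; S={0↦1}; K=[subL(-8) :: fun]⟩
[11] ⟨C=2; E={p↦0}; S={0↦1}; K=[let u :: subL(-8) :: fun]⟩
[12] ⟨C=3; E={u↦1, p↦0}; S={0↦1, 1↦2}; K=[subL(-8) :: fun]⟩
[13] ⟨C=w; E={w↦2}; S={0↦1, 1↦2, 2↦-11}; K=∅⟩
→ final value -11

Answer: -11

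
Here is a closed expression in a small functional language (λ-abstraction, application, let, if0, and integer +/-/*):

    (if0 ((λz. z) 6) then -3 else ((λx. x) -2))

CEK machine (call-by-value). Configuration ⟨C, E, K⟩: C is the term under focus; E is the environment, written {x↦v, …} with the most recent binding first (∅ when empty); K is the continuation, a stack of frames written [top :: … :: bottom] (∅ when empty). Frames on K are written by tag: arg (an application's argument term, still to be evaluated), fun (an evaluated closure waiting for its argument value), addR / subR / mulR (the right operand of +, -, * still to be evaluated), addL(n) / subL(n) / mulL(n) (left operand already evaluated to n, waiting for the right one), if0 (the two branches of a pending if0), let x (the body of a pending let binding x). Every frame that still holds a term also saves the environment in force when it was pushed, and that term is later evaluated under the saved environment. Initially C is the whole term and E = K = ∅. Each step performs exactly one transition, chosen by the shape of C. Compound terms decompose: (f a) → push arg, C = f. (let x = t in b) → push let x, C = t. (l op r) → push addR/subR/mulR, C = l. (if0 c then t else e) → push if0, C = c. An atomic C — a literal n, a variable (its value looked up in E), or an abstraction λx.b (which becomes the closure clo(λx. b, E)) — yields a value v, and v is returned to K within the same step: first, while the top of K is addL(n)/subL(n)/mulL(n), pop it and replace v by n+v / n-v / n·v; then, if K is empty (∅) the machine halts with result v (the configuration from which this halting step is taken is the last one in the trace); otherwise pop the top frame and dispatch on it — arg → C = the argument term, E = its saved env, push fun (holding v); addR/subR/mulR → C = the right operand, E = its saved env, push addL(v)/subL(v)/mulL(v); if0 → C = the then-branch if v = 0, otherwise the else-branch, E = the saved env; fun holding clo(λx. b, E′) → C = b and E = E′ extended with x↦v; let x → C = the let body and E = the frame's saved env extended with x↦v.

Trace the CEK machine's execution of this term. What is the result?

Answer: -2

Machine steps:
t=0: [C=(if0 ((λz. z) 6) then -3 else ((λx. x) -2)) | E=∅ | K=∅]
t=1: [C=((λz. z) 6) | E=∅ | K=[if0]]
t=2: [C=(λz. z) | E=∅ | K=[arg :: if0]]
t=3: [C=6 | E=∅ | K=[fun :: if0]]
t=4: [C=z | E={z↦6} | K=[if0]]
t=5: [C=((λx. x) -2) | E=∅ | K=∅]
t=6: [C=(λx. x) | E=∅ | K=[arg]]
t=7: [C=-2 | E=∅ | K=[fun]]
t=8: [C=x | E={x↦-2} | K=∅]
→ final value -2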